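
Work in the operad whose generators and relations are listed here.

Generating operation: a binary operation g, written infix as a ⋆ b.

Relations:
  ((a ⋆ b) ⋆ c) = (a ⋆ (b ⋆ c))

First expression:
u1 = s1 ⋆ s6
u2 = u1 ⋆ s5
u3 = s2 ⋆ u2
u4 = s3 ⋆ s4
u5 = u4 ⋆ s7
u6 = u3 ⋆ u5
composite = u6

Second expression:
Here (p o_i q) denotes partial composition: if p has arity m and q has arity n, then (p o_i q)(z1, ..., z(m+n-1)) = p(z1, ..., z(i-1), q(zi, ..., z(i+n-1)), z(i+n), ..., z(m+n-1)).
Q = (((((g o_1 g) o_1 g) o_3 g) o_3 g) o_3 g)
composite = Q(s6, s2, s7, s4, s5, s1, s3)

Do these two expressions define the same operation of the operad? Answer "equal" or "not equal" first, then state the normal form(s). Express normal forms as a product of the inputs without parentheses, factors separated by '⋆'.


not equal — first s2 ⋆ s1 ⋆ s6 ⋆ s5 ⋆ s3 ⋆ s4 ⋆ s7, second s6 ⋆ s2 ⋆ s7 ⋆ s4 ⋆ s5 ⋆ s1 ⋆ s3

In normal form, the first expression is s2 ⋆ s1 ⋆ s6 ⋆ s5 ⋆ s3 ⋆ s4 ⋆ s7
In normal form, the second expression is s6 ⋆ s2 ⋆ s7 ⋆ s4 ⋆ s5 ⋆ s1 ⋆ s3
Different reductions; not equal.


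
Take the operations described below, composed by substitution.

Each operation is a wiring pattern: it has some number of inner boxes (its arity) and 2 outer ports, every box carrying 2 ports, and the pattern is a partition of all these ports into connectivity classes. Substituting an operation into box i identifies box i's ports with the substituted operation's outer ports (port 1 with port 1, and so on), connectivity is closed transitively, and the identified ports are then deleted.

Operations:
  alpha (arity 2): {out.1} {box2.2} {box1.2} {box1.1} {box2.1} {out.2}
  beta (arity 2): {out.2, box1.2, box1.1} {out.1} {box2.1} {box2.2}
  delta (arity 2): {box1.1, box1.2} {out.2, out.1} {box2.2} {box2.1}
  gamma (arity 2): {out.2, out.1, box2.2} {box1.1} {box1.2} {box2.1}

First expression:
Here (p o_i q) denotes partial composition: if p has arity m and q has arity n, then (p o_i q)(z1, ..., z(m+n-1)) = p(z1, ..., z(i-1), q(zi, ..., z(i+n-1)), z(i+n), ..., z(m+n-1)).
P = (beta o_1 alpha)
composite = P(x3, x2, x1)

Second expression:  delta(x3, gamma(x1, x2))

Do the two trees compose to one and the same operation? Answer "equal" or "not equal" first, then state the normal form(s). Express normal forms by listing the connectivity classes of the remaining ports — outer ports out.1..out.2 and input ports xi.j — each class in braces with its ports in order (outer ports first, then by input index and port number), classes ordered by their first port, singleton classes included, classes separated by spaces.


not equal; first: {out.1} {out.2} {x1.1} {x1.2} {x2.1} {x2.2} {x3.1} {x3.2}; second: {out.1, out.2} {x1.1} {x1.2} {x2.1} {x2.2} {x3.1, x3.2}

Reducing the first expression gives {out.1} {out.2} {x1.1} {x1.2} {x2.1} {x2.2} {x3.1} {x3.2}
Reducing the second expression gives {out.1, out.2} {x1.1} {x1.2} {x2.1} {x2.2} {x3.1, x3.2}
They disagree, so not equal.


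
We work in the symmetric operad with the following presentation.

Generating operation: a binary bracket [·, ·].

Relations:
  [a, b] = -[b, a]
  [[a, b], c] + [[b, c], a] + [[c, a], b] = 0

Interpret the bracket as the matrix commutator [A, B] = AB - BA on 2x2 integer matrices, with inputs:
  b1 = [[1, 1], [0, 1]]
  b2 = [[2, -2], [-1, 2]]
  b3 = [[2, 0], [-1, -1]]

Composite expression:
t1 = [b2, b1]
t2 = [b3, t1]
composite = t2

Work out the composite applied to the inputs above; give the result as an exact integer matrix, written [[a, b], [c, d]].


[b2, b1] = [[1, 0], [0, -1]]
[b3, [b2, b1]] = [[0, 0], [-2, 0]]

[[0, 0], [-2, 0]]


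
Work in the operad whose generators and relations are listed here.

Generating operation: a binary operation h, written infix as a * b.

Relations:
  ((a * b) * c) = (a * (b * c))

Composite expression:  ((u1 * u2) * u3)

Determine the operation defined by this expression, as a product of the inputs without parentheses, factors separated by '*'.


u1 * u2 * u3


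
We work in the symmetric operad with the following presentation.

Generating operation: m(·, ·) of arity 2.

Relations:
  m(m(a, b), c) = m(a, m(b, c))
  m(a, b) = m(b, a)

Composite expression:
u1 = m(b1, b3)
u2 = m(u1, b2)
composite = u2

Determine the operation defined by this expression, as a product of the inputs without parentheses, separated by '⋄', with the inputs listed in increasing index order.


b1 ⋄ b2 ⋄ b3

Shape and order are irrelevant to m; the b-input set decides.
m(b1, b3) unparenthesizes to b1 ⋄ b3
m(m(b1, b3), b2) unparenthesizes to b1 ⋄ b3 ⋄ b2
reordering the factors by index: b1 ⋄ b2 ⋄ b3


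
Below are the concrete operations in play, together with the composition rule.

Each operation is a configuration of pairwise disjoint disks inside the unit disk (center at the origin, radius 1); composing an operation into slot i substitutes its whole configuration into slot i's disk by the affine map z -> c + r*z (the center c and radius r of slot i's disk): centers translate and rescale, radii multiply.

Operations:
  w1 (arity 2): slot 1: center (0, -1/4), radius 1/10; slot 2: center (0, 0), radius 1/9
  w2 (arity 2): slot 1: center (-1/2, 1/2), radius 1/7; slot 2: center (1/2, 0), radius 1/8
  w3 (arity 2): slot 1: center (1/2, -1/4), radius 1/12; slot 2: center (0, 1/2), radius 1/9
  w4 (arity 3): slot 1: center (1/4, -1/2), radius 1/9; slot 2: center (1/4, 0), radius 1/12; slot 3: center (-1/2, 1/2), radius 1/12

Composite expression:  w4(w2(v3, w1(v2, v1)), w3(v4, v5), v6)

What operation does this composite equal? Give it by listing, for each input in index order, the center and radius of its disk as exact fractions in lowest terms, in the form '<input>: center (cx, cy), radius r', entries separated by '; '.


v1: center (11/36, -1/2), radius 1/648; v2: center (11/36, -145/288), radius 1/720; v3: center (7/36, -4/9), radius 1/63; v4: center (7/24, -1/48), radius 1/144; v5: center (1/4, 1/24), radius 1/108; v6: center (-1/2, 1/2), radius 1/12

Nesting under w4 composes maps z -> c + r*z down each v-path.
v3: after 2 affine steps, its disk has center (7/36, -4/9), radius 1/63
v2: after 3 affine steps, its disk has center (11/36, -145/288), radius 1/720
v1: after 3 affine steps, its disk has center (11/36, -1/2), radius 1/648
v4: after 2 affine steps, its disk has center (7/24, -1/48), radius 1/144
v5: after 2 affine steps, its disk has center (1/4, 1/24), radius 1/108
v6: after 1 affine step, its disk has center (-1/2, 1/2), radius 1/12


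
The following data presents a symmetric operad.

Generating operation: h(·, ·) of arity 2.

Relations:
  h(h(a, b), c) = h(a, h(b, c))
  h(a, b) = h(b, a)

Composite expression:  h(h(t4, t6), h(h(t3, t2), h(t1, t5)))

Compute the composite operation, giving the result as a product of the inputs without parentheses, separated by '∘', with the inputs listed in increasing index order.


t1 ∘ t2 ∘ t3 ∘ t4 ∘ t5 ∘ t6

Both nesting and order wash out for h; what remains is which t's occur.
h(t4, t6) collapses to t4 ∘ t6
h(t3, t2) collapses to t3 ∘ t2
h(t1, t5) collapses to t1 ∘ t5
h(h(t3, t2), h(t1, t5)) collapses to t3 ∘ t2 ∘ t1 ∘ t5
h(h(t4, t6), h(h(t3, t2), h(t1, t5))) collapses to t4 ∘ t6 ∘ t3 ∘ t2 ∘ t1 ∘ t5
putting the inputs in ascending order: t1 ∘ t2 ∘ t3 ∘ t4 ∘ t5 ∘ t6


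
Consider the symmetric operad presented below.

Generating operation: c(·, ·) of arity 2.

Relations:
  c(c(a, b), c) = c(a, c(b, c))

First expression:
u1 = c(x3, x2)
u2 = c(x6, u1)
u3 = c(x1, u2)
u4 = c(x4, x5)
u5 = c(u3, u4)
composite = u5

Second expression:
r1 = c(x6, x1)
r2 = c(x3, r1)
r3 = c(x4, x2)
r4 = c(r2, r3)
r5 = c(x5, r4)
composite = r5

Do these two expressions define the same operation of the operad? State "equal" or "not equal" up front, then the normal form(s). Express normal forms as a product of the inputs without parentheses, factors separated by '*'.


not equal: they reduce to x1 * x6 * x3 * x2 * x4 * x5 and x5 * x3 * x6 * x1 * x4 * x2

The first composite normalizes to x1 * x6 * x3 * x2 * x4 * x5
The second composite normalizes to x5 * x3 * x6 * x1 * x4 * x2
Distinct normal forms: not equal.


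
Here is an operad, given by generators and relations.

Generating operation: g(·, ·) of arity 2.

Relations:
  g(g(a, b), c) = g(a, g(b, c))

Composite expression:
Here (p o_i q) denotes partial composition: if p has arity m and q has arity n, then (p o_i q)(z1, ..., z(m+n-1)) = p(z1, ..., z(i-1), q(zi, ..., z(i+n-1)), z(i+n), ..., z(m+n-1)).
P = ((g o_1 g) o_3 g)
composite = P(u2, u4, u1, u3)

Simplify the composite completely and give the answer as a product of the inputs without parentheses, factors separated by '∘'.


u2 ∘ u4 ∘ u1 ∘ u3

The g-tree's shape is irrelevant; the u-reading-order decides.
g(u2, u4) linearizes to u2 ∘ u4
g(u1, u3) linearizes to u1 ∘ u3
g(g(u2, u4), g(u1, u3)) linearizes to u2 ∘ u4 ∘ u1 ∘ u3


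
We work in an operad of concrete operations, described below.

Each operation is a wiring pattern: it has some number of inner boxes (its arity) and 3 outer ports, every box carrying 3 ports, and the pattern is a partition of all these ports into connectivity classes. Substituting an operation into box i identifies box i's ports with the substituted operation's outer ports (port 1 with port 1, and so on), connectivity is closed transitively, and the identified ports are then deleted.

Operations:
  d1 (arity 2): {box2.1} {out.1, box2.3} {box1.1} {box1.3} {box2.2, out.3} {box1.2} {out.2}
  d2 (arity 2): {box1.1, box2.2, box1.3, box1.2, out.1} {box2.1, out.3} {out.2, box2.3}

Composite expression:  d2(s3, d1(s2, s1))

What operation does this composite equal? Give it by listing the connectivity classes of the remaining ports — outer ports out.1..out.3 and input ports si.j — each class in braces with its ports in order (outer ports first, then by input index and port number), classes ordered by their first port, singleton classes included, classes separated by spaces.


{out.1, s3.1, s3.2, s3.3} {out.2, s1.2} {out.3, s1.3} {s1.1} {s2.1} {s2.2} {s2.3}

Treat the ports identified at d2 as solder joints: merge, then drop.
after d1, the pattern on (s2, s1) reads {out.1, s1.3} {out.2} {out.3, s1.2} {s1.1} {s2.1} {s2.2} {s2.3} (out.j = its outer ports)
after d2, the pattern on (s3, s2, s1) reads {out.1, s3.1, s3.2, s3.3} {out.2, s1.2} {out.3, s1.3} {s1.1} {s2.1} {s2.2} {s2.3} (out.j = its outer ports)


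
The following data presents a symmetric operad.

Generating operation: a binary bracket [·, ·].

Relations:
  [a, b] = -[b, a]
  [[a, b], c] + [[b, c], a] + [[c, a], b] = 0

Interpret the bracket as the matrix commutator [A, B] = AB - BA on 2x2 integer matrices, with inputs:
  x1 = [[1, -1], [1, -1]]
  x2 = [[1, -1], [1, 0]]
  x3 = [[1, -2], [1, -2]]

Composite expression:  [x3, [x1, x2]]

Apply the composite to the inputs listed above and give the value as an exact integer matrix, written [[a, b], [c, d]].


[[3, -3], [3, -3]]


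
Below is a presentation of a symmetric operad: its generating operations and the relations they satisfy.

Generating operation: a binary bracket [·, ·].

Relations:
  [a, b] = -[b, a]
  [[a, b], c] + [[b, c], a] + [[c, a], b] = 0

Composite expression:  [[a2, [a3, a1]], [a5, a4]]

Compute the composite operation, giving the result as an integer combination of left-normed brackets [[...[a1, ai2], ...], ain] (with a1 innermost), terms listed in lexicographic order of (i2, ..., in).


-[[[[a1, a3], a2], a4], a5] + [[[[a1, a3], a2], a5], a4]

Skip Jacobi rewriting: expand, keep a1-initial words, read off terms.
Composite bracket: [[a2, [a3, a1]], [a5, a4]]
Full expansion: 16 signed words from ab - ba (2^4 = 16).
The a1-initial words carry the normal form:
  sign of a1a3a2a4a5 is -1, so it contributes -[[[[a1, a3], a2], a4], a5]
  sign of a1a3a2a5a4 is +1, so it contributes +[[[[a1, a3], a2], a5], a4]


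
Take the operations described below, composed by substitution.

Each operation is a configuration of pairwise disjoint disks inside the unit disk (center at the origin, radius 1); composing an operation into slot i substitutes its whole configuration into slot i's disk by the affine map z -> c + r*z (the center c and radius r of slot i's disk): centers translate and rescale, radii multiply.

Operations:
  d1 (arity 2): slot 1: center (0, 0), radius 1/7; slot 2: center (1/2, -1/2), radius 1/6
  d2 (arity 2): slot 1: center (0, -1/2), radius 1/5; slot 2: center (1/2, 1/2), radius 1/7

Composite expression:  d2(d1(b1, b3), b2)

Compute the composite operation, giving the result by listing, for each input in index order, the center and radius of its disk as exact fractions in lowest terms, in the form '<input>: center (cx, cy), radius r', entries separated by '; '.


Affine substitution under d2: radii multiply and b-centers shift.
b1 passes through 2 substitutions, ending at center (0, -1/2), radius 1/35
b3 passes through 2 substitutions, ending at center (1/10, -3/5), radius 1/30
b2 passes through 1 substitution, ending at center (1/2, 1/2), radius 1/7

b1: center (0, -1/2), radius 1/35; b2: center (1/2, 1/2), radius 1/7; b3: center (1/10, -3/5), radius 1/30


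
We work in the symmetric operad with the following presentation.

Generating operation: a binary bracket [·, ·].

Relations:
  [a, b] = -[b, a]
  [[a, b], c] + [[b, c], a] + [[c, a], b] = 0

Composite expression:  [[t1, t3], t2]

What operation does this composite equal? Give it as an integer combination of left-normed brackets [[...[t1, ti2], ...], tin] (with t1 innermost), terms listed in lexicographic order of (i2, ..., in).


[[t1, t3], t2]

A multilinear Lie element is pinned by t1-initial words (t1 innermost).
Composite bracket: [[t1, t3], t2]
Expanding via [a, b] = ab - ba: 4 signed words (2^2 = 4).
Keep just the words that open with t1:
  from t1t3t2, sign +1: term +[[t1, t3], t2]


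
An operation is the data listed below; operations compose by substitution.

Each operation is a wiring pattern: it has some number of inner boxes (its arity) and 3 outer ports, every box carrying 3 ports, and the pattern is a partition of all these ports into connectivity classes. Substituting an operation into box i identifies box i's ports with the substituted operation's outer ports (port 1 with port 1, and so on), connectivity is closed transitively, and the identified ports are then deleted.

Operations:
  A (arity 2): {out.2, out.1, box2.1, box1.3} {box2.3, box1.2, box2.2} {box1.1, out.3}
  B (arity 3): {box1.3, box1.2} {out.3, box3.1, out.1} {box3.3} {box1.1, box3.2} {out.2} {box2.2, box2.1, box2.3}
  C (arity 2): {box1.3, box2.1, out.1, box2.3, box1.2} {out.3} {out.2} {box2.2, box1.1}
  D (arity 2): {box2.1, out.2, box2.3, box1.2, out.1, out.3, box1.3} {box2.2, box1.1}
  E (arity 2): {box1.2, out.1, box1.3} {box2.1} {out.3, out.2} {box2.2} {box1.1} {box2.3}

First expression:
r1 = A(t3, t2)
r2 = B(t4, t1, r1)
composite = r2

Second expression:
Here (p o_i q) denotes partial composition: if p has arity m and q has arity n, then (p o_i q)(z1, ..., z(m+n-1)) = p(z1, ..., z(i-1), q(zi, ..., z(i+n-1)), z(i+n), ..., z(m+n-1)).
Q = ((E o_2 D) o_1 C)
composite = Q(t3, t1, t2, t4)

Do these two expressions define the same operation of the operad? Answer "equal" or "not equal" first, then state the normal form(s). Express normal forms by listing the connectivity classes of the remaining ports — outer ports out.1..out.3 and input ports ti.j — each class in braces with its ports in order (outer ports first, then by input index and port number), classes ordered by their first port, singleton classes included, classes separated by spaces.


not equal: they reduce to {out.1, out.3, t2.1, t3.3, t4.1} {out.2} {t1.1, t1.2, t1.3} {t2.2, t2.3, t3.2} {t3.1} {t4.2, t4.3} and {out.1} {out.2, out.3} {t1.1, t1.3, t3.2, t3.3} {t1.2, t3.1} {t2.1, t4.2} {t2.2, t2.3, t4.1, t4.3}

In normal form, the first expression is {out.1, out.3, t2.1, t3.3, t4.1} {out.2} {t1.1, t1.2, t1.3} {t2.2, t2.3, t3.2} {t3.1} {t4.2, t4.3}
In normal form, the second expression is {out.1} {out.2, out.3} {t1.1, t1.3, t3.2, t3.3} {t1.2, t3.1} {t2.1, t4.2} {t2.2, t2.3, t4.1, t4.3}
Distinct normal forms: not equal.


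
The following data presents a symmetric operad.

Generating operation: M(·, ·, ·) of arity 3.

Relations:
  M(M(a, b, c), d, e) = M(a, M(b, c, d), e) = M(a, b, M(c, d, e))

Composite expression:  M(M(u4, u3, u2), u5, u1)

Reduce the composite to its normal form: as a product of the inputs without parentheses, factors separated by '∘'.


u4 ∘ u3 ∘ u2 ∘ u5 ∘ u1

Under associativity of M, the answer is the u's in reading order.
M(u4, u3, u2) linearizes to u4 ∘ u3 ∘ u2
M(M(u4, u3, u2), u5, u1) linearizes to u4 ∘ u3 ∘ u2 ∘ u5 ∘ u1


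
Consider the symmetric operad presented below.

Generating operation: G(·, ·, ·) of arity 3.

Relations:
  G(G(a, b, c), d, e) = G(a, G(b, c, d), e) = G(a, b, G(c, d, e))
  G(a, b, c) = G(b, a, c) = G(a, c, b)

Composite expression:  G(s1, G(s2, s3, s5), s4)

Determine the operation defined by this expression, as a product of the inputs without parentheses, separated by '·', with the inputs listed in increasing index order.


s1 · s2 · s3 · s4 · s5

With G associative and commutative, the s-input set is all that matters.
G(s2, s3, s5) linearizes to s2 · s3 · s5
G(s1, G(s2, s3, s5), s4) linearizes to s1 · s2 · s3 · s5 · s4
rearranged into index order: s1 · s2 · s3 · s4 · s5


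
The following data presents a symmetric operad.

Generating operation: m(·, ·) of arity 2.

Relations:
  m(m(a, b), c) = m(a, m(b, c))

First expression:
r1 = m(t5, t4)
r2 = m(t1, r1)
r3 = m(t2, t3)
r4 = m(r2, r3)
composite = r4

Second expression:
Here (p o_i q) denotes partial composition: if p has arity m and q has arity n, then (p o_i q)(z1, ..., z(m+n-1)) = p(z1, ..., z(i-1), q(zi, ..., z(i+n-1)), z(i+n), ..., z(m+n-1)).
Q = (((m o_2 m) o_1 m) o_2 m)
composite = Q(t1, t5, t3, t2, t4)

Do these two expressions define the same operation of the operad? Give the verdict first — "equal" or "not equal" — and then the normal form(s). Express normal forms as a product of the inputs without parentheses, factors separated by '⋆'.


not equal; the first gives t1 ⋆ t5 ⋆ t4 ⋆ t2 ⋆ t3 and the second t1 ⋆ t5 ⋆ t3 ⋆ t2 ⋆ t4

The first expression, normalized: t1 ⋆ t5 ⋆ t4 ⋆ t2 ⋆ t3
The second expression, normalized: t1 ⋆ t5 ⋆ t3 ⋆ t2 ⋆ t4
Different reductions; not equal.


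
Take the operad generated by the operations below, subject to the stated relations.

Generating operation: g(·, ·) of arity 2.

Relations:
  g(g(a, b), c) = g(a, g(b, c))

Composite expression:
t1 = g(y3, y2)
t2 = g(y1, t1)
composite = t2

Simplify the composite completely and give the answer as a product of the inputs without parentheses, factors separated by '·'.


y1 · y3 · y2

Under associativity of g, the answer is the y's in reading order.
g(y3, y2) reduces to y3 · y2
g(y1, g(y3, y2)) reduces to y1 · y3 · y2


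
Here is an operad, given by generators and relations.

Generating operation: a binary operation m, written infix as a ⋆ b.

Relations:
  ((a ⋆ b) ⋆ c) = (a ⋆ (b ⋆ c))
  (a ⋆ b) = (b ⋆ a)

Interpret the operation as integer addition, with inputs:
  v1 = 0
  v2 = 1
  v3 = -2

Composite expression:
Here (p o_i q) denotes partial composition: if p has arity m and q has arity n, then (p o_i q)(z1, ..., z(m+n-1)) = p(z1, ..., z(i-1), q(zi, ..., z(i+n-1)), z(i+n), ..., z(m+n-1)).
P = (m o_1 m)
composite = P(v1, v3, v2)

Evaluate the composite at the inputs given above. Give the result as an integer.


-1


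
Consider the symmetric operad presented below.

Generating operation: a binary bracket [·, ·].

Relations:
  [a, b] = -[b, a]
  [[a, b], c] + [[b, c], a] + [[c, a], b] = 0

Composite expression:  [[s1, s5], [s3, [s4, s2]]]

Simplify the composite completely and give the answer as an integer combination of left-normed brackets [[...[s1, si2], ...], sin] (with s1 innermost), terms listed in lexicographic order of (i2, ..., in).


[[[[s1, s5], s2], s4], s3] - [[[[s1, s5], s3], s2], s4] + [[[[s1, s5], s3], s4], s2] - [[[[s1, s5], s4], s2], s3]

Antisymmetry and Jacobi reduce to s1-anchored left-normed brackets.
Composite bracket: [[s1, s5], [s3, [s4, s2]]]
Each bracket splits as ab - ba, giving 16 signed words (2^4 = 16).
Collect the words opening with s1:
  from s1s5s2s4s3, sign +1: term +[[[[s1, s5], s2], s4], s3]
  from s1s5s3s2s4, sign -1: term -[[[[s1, s5], s3], s2], s4]
  from s1s5s3s4s2, sign +1: term +[[[[s1, s5], s3], s4], s2]
  from s1s5s4s2s3, sign -1: term -[[[[s1, s5], s4], s2], s3]


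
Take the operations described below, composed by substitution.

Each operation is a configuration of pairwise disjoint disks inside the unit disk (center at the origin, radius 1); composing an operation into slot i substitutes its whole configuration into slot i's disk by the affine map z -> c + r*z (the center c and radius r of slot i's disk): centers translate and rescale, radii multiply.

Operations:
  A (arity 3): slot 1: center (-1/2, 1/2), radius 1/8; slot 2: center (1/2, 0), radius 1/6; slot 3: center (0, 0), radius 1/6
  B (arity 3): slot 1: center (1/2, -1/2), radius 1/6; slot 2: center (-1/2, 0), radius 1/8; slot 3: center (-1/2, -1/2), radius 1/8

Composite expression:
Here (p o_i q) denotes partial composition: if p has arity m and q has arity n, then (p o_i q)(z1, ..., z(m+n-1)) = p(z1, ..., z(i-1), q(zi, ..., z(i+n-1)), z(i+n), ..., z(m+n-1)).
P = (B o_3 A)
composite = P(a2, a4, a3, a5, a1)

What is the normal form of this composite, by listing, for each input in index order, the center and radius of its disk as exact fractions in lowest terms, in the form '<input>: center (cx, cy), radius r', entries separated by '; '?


a1: center (-1/2, -1/2), radius 1/48; a2: center (1/2, -1/2), radius 1/6; a3: center (-9/16, -7/16), radius 1/64; a4: center (-1/2, 0), radius 1/8; a5: center (-7/16, -1/2), radius 1/48

Below B, radii multiply path by path; the a-disk centers shift.
input a2: composing its 1 substitution step yields center (1/2, -1/2), radius 1/6
input a4: composing its 1 substitution step yields center (-1/2, 0), radius 1/8
input a3: composing its 2 substitution steps yields center (-9/16, -7/16), radius 1/64
input a5: composing its 2 substitution steps yields center (-7/16, -1/2), radius 1/48
input a1: composing its 2 substitution steps yields center (-1/2, -1/2), radius 1/48


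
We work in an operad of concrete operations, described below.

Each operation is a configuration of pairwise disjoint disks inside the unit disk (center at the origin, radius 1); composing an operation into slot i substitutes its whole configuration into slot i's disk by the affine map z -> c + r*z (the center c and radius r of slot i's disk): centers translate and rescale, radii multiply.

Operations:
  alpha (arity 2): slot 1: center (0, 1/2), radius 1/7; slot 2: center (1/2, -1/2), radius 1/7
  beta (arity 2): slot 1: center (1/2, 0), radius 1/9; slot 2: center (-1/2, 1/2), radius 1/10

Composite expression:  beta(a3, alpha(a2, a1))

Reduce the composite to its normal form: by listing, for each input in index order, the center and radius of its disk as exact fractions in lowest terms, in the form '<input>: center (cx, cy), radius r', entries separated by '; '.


a1: center (-9/20, 9/20), radius 1/70; a2: center (-1/2, 11/20), radius 1/70; a3: center (1/2, 0), radius 1/9

Nesting under beta composes maps z -> c + r*z down each a-path.
tracing a3 down its 1-map path: center (1/2, 0), radius 1/9
tracing a2 down its 2-map path: center (-1/2, 11/20), radius 1/70
tracing a1 down its 2-map path: center (-9/20, 9/20), radius 1/70


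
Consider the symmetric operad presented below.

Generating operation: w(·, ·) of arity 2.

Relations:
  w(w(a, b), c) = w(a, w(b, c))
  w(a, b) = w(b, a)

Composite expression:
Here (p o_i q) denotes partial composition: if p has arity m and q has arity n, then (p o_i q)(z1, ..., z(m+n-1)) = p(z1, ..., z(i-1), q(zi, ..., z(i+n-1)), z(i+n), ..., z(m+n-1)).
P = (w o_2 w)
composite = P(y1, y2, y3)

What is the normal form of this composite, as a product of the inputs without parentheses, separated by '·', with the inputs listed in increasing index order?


y1 · y2 · y3

Key point: w commutes, so take the y-inputs in any fixed order.
w(y2, y3) flattens to y2 · y3
w(y1, w(y2, y3)) flattens to y1 · y2 · y3
the factors in increasing index order: y1 · y2 · y3


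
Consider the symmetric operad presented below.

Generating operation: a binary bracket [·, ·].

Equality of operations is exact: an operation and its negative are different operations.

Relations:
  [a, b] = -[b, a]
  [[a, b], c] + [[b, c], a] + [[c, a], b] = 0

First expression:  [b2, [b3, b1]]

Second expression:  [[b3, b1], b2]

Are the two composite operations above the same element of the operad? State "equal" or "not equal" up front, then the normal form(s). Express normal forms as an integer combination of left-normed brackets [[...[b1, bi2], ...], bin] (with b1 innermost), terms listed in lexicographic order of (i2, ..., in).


The first expression reduces to [[b1, b3], b2]
The second expression reduces to -[[b1, b3], b2]
The forms do not match — not equal.

not equal; the first gives [[b1, b3], b2] and the second -[[b1, b3], b2]


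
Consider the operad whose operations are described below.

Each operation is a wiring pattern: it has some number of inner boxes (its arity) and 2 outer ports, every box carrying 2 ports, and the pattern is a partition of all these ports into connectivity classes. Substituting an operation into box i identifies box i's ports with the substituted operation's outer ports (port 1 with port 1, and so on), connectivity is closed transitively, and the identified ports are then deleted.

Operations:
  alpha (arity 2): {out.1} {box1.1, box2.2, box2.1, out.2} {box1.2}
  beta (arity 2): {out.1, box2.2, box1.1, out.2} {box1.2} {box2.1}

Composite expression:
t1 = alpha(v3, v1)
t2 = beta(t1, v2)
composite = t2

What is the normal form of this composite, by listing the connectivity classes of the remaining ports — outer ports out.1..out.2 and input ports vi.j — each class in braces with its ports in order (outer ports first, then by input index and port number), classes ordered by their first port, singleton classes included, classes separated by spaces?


{out.1, out.2, v2.2} {v1.1, v1.2, v3.1} {v2.1} {v3.2}

Treat the ports identified at beta as solder joints: merge, then drop.
alpha over (v3, v1) gives {out.1} {out.2, v1.1, v1.2, v3.1} {v3.2}, out.j being that stage's outer ports
beta over (v3, v1, v2) gives {out.1, out.2, v2.2} {v1.1, v1.2, v3.1} {v2.1} {v3.2}, out.j being that stage's outer ports


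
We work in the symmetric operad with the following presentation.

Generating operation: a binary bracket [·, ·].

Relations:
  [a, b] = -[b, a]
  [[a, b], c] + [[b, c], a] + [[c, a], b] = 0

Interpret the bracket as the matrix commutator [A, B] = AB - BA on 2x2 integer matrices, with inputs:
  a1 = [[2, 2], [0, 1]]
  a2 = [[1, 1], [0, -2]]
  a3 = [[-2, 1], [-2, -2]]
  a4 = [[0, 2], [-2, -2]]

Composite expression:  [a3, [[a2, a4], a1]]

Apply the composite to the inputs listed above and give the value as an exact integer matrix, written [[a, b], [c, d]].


[[-18, 24], [48, 18]]

[a2, a4] = [[-2, 4], [6, 2]]
[[a2, a4], a1] = [[-12, -12], [6, 12]]
[a3, [[a2, a4], a1]] = [[-18, 24], [48, 18]]


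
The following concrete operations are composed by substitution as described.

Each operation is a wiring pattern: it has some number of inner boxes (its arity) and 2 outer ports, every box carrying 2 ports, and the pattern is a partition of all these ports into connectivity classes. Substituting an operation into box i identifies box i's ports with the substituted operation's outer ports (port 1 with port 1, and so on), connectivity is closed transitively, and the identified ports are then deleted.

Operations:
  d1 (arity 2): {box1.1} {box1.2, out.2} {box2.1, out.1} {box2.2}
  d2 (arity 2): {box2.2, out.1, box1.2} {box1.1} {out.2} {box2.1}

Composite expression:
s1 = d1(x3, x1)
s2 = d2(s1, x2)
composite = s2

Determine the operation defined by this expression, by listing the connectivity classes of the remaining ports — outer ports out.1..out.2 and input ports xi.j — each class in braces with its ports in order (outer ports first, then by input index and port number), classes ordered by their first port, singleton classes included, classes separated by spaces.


{out.1, x2.2, x3.2} {out.2} {x1.1} {x1.2} {x2.1} {x3.1}

Treat the ports identified at d2 as solder joints: merge, then drop.
after d1, the pattern on (x3, x1) reads {out.1, x1.1} {out.2, x3.2} {x1.2} {x3.1} (out.j = its outer ports)
after d2, the pattern on (x3, x1, x2) reads {out.1, x2.2, x3.2} {out.2} {x1.1} {x1.2} {x2.1} {x3.1} (out.j = its outer ports)


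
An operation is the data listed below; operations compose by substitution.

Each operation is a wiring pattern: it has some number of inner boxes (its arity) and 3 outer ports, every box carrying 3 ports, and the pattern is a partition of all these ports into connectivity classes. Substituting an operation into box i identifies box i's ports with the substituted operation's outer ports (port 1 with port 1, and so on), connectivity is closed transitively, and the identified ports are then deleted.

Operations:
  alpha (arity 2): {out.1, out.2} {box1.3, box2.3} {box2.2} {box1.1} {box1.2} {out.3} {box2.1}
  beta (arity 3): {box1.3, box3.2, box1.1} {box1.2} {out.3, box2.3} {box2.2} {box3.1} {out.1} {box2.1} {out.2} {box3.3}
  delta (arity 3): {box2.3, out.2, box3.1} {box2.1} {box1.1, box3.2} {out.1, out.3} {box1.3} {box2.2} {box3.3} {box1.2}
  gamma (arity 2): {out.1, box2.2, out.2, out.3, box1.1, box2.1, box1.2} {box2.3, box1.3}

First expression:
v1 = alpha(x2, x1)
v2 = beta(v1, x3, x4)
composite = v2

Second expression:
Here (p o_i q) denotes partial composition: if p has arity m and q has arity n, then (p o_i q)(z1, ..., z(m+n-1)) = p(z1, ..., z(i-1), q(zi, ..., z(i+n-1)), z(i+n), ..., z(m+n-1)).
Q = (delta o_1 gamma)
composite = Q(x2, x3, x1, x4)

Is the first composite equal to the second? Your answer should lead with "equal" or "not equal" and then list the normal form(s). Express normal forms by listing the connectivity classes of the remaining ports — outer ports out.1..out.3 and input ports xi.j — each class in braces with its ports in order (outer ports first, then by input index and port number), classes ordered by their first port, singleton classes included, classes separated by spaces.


not equal; first: {out.1} {out.2} {out.3, x3.3} {x1.1} {x1.2} {x1.3, x2.3} {x2.1} {x2.2} {x3.1} {x3.2} {x4.1} {x4.2} {x4.3}; second: {out.1, out.3} {out.2, x1.3, x4.1} {x1.1} {x1.2} {x2.1, x2.2, x3.1, x3.2, x4.2} {x2.3, x3.3} {x4.3}


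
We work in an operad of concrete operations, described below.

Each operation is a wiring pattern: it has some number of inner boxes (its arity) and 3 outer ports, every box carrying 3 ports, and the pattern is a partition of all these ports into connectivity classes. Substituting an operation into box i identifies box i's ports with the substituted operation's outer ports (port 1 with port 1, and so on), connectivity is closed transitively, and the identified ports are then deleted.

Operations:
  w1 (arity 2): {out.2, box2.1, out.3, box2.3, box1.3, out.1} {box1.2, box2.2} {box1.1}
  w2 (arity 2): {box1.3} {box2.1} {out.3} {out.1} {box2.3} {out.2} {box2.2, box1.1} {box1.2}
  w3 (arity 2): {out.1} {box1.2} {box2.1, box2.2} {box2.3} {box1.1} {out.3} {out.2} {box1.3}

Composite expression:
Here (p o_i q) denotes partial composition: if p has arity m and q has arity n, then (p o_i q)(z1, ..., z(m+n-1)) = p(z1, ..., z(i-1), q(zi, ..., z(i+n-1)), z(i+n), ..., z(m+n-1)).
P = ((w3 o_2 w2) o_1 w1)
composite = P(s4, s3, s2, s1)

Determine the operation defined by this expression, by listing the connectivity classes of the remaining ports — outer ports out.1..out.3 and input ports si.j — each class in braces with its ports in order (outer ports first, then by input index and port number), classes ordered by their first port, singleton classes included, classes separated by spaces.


{out.1} {out.2} {out.3} {s1.1} {s1.2, s2.1} {s1.3} {s2.2} {s2.3} {s3.1, s3.3, s4.3} {s3.2, s4.2} {s4.1}

Treat the ports identified at w3 as solder joints: merge, then drop.
w1 over (s4, s3) gives {out.1, out.2, out.3, s3.1, s3.3, s4.3} {s3.2, s4.2} {s4.1}, out.j being that stage's outer ports
w2 over (s2, s1) gives {out.1} {out.2} {out.3} {s1.1} {s1.2, s2.1} {s1.3} {s2.2} {s2.3}, out.j being that stage's outer ports
w3 over (s4, s3, s2, s1) gives {out.1} {out.2} {out.3} {s1.1} {s1.2, s2.1} {s1.3} {s2.2} {s2.3} {s3.1, s3.3, s4.3} {s3.2, s4.2} {s4.1}, out.j being that stage's outer ports


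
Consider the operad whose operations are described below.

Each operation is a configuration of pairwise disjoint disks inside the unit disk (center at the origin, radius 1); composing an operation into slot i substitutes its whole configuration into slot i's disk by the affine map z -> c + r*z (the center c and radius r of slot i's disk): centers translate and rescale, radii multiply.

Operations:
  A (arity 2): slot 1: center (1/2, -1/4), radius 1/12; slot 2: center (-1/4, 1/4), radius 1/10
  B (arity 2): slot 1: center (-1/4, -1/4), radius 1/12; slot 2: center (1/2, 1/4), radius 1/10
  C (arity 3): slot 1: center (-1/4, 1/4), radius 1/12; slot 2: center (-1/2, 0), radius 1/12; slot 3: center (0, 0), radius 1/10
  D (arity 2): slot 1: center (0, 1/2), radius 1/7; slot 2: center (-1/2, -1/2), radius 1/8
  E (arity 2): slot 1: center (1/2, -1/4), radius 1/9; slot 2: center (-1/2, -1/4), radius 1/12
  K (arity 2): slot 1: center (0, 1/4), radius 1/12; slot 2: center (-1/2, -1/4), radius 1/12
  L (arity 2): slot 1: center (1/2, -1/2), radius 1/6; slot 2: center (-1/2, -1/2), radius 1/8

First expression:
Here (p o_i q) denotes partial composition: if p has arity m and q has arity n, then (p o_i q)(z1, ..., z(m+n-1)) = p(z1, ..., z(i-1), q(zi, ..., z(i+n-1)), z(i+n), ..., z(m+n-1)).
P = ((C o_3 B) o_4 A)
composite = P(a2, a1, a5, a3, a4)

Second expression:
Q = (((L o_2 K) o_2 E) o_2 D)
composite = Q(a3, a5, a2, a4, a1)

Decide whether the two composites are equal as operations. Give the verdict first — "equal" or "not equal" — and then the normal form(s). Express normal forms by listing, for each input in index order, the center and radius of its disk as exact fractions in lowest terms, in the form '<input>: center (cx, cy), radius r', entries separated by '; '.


The first composite normalizes to a1: center (-1/2, 0), radius 1/12; a2: center (-1/4, 1/4), radius 1/12; a3: center (11/200, 9/400), radius 1/1200; a4: center (19/400, 11/400), radius 1/1000; a5: center (-1/40, -1/40), radius 1/120
The second composite normalizes to a1: center (-9/16, -17/32), radius 1/96; a2: center (-107/216, -1631/3456), radius 1/6912; a3: center (1/2, -1/2), radius 1/6; a4: center (-97/192, -181/384), radius 1/1152; a5: center (-95/192, -1627/3456), radius 1/6048
Different reductions; not equal.

not equal: they reduce to a1: center (-1/2, 0), radius 1/12; a2: center (-1/4, 1/4), radius 1/12; a3: center (11/200, 9/400), radius 1/1200; a4: center (19/400, 11/400), radius 1/1000; a5: center (-1/40, -1/40), radius 1/120 and a1: center (-9/16, -17/32), radius 1/96; a2: center (-107/216, -1631/3456), radius 1/6912; a3: center (1/2, -1/2), radius 1/6; a4: center (-97/192, -181/384), radius 1/1152; a5: center (-95/192, -1627/3456), radius 1/6048


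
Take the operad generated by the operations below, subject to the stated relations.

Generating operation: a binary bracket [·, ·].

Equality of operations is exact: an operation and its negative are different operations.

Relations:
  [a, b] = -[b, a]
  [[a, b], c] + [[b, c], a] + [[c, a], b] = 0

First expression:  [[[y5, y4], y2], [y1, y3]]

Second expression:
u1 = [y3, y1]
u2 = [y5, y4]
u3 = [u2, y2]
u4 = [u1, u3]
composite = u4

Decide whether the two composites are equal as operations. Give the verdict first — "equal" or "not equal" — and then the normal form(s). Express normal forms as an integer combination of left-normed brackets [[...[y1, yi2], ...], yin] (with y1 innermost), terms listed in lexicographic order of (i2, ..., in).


equal; both compose to -[[[[y1, y3], y2], y4], y5] + [[[[y1, y3], y2], y5], y4] + [[[[y1, y3], y4], y5], y2] - [[[[y1, y3], y5], y4], y2]

In normal form, the first expression is -[[[[y1, y3], y2], y4], y5] + [[[[y1, y3], y2], y5], y4] + [[[[y1, y3], y4], y5], y2] - [[[[y1, y3], y5], y4], y2]
In normal form, the second expression is -[[[[y1, y3], y2], y4], y5] + [[[[y1, y3], y2], y5], y4] + [[[[y1, y3], y4], y5], y2] - [[[[y1, y3], y5], y4], y2]
Identical normal forms: equal.


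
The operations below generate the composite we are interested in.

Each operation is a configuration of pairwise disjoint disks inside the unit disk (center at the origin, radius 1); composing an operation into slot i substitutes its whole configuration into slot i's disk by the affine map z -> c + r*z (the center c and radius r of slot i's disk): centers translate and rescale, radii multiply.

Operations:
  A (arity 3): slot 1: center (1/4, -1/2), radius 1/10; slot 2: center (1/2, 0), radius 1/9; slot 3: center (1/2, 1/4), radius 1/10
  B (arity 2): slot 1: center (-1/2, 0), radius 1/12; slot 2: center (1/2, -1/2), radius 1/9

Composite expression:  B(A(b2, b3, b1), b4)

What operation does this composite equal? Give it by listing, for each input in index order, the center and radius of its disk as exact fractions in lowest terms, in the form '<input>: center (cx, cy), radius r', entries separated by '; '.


b1: center (-11/24, 1/48), radius 1/120; b2: center (-23/48, -1/24), radius 1/120; b3: center (-11/24, 0), radius 1/108; b4: center (1/2, -1/2), radius 1/9

Follow each b-input down from B: c' goes to c + r*c', radius to r*r'.
input b2: composing its 2 substitution steps yields center (-23/48, -1/24), radius 1/120
input b3: composing its 2 substitution steps yields center (-11/24, 0), radius 1/108
input b1: composing its 2 substitution steps yields center (-11/24, 1/48), radius 1/120
input b4: composing its 1 substitution step yields center (1/2, -1/2), radius 1/9


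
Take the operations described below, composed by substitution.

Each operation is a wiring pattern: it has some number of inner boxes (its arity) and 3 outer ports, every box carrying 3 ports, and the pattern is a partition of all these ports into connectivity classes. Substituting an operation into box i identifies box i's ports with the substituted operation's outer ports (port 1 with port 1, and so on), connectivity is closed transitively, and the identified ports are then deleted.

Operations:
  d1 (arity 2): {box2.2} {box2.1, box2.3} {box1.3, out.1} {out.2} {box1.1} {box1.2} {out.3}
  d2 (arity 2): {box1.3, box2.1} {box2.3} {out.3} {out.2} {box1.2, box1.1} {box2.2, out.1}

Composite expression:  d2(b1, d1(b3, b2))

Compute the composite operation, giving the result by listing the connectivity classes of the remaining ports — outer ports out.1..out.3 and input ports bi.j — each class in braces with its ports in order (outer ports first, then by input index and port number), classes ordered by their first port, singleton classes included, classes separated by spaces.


{out.1} {out.2} {out.3} {b1.1, b1.2} {b1.3, b3.3} {b2.1, b2.3} {b2.2} {b3.1} {b3.2}

Connectivity passes through glued d2-boundaries; trace each wire chain.
the subtree at d1 composes to {out.1, b3.3} {out.2} {out.3} {b2.1, b2.3} {b2.2} {b3.1} {b3.2} on (b3, b2); out.j = own outer ports
the subtree at d2 composes to {out.1} {out.2} {out.3} {b1.1, b1.2} {b1.3, b3.3} {b2.1, b2.3} {b2.2} {b3.1} {b3.2} on (b1, b3, b2); out.j = own outer ports


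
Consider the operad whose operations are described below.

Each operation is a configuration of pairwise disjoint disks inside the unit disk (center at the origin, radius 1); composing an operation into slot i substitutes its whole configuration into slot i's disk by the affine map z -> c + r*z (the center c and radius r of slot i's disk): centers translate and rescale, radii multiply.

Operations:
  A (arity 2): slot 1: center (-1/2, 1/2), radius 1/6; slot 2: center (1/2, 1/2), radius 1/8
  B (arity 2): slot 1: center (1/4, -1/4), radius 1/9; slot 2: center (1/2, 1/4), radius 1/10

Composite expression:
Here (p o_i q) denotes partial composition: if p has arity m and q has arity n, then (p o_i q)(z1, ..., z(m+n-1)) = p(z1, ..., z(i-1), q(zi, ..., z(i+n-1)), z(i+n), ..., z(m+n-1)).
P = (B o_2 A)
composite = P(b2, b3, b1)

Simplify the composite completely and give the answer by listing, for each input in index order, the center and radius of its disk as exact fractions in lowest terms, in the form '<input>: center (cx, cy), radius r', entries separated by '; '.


Affine substitution under B: radii multiply and b-centers shift.
b2 passes through 1 substitution, ending at center (1/4, -1/4), radius 1/9
b3 passes through 2 substitutions, ending at center (9/20, 3/10), radius 1/60
b1 passes through 2 substitutions, ending at center (11/20, 3/10), radius 1/80

b1: center (11/20, 3/10), radius 1/80; b2: center (1/4, -1/4), radius 1/9; b3: center (9/20, 3/10), radius 1/60
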